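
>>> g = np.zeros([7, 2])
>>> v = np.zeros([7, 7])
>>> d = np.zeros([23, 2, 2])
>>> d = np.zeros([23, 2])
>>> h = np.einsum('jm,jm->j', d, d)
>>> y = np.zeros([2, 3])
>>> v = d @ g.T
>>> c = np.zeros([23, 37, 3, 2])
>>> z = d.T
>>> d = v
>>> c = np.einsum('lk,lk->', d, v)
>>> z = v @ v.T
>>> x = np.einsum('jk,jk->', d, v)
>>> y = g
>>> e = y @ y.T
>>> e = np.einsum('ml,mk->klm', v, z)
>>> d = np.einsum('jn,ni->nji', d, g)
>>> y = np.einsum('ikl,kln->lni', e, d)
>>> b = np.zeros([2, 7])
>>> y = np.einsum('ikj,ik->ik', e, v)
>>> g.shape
(7, 2)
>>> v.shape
(23, 7)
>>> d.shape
(7, 23, 2)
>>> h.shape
(23,)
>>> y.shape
(23, 7)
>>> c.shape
()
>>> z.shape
(23, 23)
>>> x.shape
()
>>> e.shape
(23, 7, 23)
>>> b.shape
(2, 7)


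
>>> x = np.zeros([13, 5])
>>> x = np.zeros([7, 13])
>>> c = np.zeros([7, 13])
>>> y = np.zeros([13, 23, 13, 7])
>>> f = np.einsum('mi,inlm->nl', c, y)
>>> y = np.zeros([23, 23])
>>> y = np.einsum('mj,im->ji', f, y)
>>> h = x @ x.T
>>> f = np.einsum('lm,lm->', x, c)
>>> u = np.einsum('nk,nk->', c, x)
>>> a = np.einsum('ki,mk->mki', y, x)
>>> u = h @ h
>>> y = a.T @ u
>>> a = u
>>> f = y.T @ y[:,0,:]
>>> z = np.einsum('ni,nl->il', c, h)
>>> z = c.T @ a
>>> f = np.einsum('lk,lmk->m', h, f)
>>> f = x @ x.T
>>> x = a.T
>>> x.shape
(7, 7)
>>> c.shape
(7, 13)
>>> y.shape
(23, 13, 7)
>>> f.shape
(7, 7)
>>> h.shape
(7, 7)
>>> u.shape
(7, 7)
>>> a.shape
(7, 7)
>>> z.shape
(13, 7)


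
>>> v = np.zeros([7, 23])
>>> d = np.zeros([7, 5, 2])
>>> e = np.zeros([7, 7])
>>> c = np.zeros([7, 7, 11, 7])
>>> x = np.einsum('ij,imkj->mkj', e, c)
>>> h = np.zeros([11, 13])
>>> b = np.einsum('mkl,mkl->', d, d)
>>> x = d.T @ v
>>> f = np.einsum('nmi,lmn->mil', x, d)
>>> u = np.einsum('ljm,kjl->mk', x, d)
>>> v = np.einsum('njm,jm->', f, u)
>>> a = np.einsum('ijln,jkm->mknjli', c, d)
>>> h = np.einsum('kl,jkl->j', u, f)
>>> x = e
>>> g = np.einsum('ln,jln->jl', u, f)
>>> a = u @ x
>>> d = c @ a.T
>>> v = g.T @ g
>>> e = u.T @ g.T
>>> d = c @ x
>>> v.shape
(23, 23)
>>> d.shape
(7, 7, 11, 7)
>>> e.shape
(7, 5)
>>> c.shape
(7, 7, 11, 7)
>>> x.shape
(7, 7)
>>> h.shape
(5,)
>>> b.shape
()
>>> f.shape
(5, 23, 7)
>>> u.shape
(23, 7)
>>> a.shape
(23, 7)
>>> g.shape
(5, 23)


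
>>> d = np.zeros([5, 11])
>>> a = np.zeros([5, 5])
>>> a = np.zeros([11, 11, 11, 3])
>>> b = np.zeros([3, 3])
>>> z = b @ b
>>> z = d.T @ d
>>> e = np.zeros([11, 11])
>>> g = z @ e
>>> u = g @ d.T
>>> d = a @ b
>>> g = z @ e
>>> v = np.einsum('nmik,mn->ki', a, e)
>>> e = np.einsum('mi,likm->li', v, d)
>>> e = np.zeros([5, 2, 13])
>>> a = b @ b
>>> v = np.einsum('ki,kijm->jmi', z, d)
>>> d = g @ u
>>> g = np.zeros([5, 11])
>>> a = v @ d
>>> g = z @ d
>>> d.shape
(11, 5)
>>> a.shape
(11, 3, 5)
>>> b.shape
(3, 3)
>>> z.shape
(11, 11)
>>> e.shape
(5, 2, 13)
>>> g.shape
(11, 5)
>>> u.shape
(11, 5)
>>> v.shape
(11, 3, 11)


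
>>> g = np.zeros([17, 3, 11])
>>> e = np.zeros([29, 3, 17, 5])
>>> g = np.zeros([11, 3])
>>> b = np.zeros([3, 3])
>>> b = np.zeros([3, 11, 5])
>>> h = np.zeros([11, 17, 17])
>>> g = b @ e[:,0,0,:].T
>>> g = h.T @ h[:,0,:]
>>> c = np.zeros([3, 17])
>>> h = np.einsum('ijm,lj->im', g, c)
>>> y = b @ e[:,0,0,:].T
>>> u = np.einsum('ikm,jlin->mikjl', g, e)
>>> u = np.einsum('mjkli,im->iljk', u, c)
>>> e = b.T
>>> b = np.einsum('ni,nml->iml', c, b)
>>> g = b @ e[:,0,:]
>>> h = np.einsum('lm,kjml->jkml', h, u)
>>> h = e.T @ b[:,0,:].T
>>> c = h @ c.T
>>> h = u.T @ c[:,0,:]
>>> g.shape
(17, 11, 3)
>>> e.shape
(5, 11, 3)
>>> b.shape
(17, 11, 5)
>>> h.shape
(17, 17, 29, 3)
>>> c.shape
(3, 11, 3)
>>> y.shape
(3, 11, 29)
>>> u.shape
(3, 29, 17, 17)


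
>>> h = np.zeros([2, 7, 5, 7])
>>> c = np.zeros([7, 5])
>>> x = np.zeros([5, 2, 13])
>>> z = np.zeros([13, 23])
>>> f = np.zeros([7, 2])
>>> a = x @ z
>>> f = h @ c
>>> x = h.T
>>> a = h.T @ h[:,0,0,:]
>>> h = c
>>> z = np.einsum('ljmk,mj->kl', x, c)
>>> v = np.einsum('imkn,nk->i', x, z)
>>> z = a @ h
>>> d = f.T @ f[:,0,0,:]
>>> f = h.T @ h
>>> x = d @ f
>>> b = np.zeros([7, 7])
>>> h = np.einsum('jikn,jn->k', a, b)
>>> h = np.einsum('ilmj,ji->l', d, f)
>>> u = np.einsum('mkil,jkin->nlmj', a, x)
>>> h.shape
(5,)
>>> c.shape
(7, 5)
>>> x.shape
(5, 5, 7, 5)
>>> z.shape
(7, 5, 7, 5)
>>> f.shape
(5, 5)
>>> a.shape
(7, 5, 7, 7)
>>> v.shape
(7,)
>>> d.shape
(5, 5, 7, 5)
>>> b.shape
(7, 7)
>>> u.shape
(5, 7, 7, 5)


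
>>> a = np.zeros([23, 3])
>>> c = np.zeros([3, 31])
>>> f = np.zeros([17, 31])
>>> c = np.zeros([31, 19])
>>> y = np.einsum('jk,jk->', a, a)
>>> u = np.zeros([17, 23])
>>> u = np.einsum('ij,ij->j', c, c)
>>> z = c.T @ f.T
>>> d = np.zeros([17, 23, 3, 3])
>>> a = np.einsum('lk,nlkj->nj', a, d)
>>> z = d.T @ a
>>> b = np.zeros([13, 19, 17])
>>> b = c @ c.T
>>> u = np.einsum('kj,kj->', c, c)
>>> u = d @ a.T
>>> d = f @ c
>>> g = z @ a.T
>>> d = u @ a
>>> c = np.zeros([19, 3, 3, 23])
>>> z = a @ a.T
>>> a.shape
(17, 3)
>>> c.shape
(19, 3, 3, 23)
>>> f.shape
(17, 31)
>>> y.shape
()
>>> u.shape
(17, 23, 3, 17)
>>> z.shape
(17, 17)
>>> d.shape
(17, 23, 3, 3)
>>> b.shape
(31, 31)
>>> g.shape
(3, 3, 23, 17)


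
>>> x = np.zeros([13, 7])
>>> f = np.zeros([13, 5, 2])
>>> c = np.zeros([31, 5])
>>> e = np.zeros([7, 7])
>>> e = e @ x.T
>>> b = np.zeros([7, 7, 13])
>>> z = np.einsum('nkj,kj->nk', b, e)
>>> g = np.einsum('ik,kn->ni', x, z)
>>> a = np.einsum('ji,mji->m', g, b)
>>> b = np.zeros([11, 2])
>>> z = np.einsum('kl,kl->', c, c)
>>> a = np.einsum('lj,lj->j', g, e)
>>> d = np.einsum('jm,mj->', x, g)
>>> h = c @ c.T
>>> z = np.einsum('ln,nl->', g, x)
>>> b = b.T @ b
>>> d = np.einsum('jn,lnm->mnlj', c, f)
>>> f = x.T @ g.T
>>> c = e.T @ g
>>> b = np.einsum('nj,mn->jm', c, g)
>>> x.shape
(13, 7)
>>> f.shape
(7, 7)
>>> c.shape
(13, 13)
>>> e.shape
(7, 13)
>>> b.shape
(13, 7)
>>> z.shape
()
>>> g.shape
(7, 13)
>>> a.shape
(13,)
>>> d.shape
(2, 5, 13, 31)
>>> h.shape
(31, 31)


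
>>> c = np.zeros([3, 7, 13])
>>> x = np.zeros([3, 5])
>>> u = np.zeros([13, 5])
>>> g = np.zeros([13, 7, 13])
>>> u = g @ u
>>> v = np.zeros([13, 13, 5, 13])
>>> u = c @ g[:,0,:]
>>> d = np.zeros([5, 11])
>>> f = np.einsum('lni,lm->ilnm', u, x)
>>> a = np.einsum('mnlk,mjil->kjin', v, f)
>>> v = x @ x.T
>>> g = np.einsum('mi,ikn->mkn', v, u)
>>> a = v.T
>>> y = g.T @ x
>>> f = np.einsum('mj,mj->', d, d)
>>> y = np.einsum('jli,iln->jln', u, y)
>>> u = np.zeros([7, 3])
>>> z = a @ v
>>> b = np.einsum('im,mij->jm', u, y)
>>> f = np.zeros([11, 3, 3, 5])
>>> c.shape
(3, 7, 13)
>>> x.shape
(3, 5)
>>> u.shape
(7, 3)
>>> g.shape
(3, 7, 13)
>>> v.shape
(3, 3)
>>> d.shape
(5, 11)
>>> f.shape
(11, 3, 3, 5)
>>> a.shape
(3, 3)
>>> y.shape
(3, 7, 5)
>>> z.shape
(3, 3)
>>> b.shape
(5, 3)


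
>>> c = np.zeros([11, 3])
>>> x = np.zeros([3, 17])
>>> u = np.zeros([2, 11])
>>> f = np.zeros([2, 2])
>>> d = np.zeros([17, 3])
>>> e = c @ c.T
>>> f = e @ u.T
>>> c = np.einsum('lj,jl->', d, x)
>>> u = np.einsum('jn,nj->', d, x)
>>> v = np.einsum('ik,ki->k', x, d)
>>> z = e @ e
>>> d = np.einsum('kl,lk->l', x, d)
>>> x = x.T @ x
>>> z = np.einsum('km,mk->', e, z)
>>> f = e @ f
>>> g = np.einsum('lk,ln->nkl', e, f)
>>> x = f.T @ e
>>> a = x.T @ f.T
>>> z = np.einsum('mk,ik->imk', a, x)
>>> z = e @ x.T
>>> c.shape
()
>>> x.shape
(2, 11)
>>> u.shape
()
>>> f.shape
(11, 2)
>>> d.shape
(17,)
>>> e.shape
(11, 11)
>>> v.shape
(17,)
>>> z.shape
(11, 2)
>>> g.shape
(2, 11, 11)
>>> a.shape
(11, 11)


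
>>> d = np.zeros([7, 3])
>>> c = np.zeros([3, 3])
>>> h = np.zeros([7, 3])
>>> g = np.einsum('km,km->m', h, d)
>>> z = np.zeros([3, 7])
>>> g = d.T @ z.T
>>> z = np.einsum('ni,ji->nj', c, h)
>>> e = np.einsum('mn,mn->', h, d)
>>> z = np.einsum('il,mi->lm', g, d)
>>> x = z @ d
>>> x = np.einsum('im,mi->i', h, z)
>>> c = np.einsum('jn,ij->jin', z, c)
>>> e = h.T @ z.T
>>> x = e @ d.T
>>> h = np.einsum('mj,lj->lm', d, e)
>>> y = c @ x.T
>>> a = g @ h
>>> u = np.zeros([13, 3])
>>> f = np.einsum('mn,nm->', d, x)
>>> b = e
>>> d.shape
(7, 3)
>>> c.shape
(3, 3, 7)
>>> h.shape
(3, 7)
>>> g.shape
(3, 3)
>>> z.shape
(3, 7)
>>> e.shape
(3, 3)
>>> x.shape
(3, 7)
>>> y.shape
(3, 3, 3)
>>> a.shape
(3, 7)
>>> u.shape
(13, 3)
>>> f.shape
()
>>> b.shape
(3, 3)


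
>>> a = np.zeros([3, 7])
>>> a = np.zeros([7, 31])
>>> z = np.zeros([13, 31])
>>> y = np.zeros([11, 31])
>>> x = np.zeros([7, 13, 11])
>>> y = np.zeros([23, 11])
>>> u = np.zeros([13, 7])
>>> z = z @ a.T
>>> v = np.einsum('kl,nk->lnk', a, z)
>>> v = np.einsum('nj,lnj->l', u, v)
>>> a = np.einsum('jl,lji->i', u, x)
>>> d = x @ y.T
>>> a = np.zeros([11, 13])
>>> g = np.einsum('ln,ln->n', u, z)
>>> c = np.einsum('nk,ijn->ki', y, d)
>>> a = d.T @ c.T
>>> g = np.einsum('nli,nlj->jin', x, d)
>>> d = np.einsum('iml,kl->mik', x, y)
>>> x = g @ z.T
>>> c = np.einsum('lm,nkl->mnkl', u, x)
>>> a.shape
(23, 13, 11)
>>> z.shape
(13, 7)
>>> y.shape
(23, 11)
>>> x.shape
(23, 11, 13)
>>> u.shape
(13, 7)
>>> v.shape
(31,)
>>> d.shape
(13, 7, 23)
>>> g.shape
(23, 11, 7)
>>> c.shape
(7, 23, 11, 13)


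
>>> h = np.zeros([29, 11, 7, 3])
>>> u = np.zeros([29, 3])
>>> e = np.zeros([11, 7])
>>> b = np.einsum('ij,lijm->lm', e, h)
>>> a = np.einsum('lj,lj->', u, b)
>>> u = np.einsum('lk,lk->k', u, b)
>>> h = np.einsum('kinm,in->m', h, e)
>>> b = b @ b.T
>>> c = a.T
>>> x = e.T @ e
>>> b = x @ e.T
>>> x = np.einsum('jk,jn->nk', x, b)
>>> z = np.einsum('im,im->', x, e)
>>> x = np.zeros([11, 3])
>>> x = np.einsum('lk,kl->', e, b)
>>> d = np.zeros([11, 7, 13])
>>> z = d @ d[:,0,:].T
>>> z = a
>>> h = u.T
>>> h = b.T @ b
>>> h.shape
(11, 11)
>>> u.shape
(3,)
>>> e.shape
(11, 7)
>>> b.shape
(7, 11)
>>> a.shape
()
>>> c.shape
()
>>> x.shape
()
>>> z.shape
()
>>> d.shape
(11, 7, 13)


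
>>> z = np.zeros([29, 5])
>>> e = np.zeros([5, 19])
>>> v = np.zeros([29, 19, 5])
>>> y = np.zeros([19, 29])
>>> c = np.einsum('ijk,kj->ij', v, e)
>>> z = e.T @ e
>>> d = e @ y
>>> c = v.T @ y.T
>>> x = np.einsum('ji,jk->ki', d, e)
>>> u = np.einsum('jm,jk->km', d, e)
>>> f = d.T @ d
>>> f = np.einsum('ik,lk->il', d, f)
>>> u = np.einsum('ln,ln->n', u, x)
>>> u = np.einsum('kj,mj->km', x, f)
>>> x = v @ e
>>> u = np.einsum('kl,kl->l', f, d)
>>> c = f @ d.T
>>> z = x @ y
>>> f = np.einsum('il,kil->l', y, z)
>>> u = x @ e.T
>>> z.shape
(29, 19, 29)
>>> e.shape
(5, 19)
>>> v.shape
(29, 19, 5)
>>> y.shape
(19, 29)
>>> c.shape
(5, 5)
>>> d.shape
(5, 29)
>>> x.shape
(29, 19, 19)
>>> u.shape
(29, 19, 5)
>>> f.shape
(29,)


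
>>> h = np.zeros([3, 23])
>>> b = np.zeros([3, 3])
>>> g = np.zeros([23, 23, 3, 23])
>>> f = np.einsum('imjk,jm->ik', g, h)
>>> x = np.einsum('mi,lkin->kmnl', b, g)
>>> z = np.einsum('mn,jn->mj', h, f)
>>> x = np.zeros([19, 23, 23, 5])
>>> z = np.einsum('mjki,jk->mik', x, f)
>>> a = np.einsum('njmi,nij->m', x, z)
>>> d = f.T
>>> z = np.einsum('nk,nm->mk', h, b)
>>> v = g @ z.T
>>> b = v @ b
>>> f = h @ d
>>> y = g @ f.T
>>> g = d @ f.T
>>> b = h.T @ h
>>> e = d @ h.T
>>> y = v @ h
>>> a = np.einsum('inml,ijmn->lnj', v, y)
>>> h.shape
(3, 23)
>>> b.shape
(23, 23)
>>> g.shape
(23, 3)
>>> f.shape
(3, 23)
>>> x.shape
(19, 23, 23, 5)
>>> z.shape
(3, 23)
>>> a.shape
(3, 23, 23)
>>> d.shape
(23, 23)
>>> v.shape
(23, 23, 3, 3)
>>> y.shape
(23, 23, 3, 23)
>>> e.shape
(23, 3)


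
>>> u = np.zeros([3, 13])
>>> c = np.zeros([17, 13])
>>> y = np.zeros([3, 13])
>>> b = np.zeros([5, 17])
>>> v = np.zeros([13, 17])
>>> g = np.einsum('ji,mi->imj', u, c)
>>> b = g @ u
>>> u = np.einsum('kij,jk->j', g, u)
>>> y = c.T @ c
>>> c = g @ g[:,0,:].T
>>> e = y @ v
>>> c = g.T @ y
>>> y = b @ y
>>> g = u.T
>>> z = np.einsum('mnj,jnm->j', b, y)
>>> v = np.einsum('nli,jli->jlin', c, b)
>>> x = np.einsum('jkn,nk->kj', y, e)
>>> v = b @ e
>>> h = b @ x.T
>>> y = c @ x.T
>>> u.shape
(3,)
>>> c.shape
(3, 17, 13)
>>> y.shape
(3, 17, 17)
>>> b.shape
(13, 17, 13)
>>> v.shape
(13, 17, 17)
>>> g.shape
(3,)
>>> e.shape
(13, 17)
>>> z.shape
(13,)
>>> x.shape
(17, 13)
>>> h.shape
(13, 17, 17)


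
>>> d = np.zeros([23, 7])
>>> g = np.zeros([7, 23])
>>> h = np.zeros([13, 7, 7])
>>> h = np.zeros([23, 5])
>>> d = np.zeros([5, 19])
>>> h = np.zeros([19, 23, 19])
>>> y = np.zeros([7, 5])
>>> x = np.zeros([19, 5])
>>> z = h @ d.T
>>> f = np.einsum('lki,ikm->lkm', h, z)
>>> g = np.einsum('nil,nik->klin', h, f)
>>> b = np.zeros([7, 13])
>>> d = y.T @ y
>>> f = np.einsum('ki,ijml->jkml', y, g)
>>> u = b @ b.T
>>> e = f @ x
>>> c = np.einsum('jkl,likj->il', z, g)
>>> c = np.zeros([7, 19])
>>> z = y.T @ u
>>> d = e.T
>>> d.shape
(5, 23, 7, 19)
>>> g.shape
(5, 19, 23, 19)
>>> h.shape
(19, 23, 19)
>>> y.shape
(7, 5)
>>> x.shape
(19, 5)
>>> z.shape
(5, 7)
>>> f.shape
(19, 7, 23, 19)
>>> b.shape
(7, 13)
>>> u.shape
(7, 7)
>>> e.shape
(19, 7, 23, 5)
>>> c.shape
(7, 19)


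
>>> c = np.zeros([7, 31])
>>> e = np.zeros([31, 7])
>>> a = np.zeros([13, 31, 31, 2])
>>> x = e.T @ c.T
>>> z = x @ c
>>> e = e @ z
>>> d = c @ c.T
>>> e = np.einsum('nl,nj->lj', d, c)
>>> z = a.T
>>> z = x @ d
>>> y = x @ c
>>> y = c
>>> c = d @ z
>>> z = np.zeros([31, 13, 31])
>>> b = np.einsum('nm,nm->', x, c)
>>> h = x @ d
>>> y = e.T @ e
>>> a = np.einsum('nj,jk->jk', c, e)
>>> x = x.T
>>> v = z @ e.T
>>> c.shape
(7, 7)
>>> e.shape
(7, 31)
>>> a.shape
(7, 31)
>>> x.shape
(7, 7)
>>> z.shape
(31, 13, 31)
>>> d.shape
(7, 7)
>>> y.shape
(31, 31)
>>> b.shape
()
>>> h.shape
(7, 7)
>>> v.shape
(31, 13, 7)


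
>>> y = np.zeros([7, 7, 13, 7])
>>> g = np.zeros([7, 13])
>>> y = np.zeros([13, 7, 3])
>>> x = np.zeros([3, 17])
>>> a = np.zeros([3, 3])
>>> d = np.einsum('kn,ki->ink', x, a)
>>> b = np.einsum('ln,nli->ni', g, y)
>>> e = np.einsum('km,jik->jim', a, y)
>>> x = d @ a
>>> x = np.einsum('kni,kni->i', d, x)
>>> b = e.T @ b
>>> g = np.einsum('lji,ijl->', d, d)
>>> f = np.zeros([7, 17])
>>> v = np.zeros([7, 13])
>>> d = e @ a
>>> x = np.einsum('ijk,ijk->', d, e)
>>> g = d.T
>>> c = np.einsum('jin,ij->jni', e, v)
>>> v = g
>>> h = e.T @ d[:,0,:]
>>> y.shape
(13, 7, 3)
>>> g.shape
(3, 7, 13)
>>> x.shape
()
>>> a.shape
(3, 3)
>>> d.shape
(13, 7, 3)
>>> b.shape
(3, 7, 3)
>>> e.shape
(13, 7, 3)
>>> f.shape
(7, 17)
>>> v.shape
(3, 7, 13)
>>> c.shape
(13, 3, 7)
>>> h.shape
(3, 7, 3)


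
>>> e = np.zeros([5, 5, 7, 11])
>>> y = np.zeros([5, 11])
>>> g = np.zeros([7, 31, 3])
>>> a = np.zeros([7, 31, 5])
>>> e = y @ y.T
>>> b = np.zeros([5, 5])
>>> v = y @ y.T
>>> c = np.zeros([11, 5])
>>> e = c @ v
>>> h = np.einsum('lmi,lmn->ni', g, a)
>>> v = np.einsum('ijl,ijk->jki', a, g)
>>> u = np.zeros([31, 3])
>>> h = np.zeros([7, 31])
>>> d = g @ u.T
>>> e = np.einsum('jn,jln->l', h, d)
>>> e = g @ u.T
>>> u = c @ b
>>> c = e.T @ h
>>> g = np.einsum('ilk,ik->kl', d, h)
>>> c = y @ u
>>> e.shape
(7, 31, 31)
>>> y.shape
(5, 11)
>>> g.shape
(31, 31)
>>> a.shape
(7, 31, 5)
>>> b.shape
(5, 5)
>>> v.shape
(31, 3, 7)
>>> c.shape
(5, 5)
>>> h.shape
(7, 31)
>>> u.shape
(11, 5)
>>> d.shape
(7, 31, 31)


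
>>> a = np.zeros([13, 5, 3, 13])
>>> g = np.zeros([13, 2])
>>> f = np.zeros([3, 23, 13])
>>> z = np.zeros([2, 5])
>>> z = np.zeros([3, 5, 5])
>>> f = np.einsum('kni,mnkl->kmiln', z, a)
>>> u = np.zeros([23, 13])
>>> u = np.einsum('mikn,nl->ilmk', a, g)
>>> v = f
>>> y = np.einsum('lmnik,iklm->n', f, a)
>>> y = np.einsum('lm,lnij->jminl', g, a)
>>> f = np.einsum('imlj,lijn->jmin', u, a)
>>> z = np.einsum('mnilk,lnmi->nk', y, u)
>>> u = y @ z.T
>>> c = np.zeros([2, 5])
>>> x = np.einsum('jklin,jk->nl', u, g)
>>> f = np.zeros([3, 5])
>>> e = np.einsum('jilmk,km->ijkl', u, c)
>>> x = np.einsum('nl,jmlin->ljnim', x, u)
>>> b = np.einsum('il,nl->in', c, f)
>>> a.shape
(13, 5, 3, 13)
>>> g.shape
(13, 2)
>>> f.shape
(3, 5)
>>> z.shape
(2, 13)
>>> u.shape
(13, 2, 3, 5, 2)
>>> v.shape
(3, 13, 5, 13, 5)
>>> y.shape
(13, 2, 3, 5, 13)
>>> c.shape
(2, 5)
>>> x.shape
(3, 13, 2, 5, 2)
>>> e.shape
(2, 13, 2, 3)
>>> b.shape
(2, 3)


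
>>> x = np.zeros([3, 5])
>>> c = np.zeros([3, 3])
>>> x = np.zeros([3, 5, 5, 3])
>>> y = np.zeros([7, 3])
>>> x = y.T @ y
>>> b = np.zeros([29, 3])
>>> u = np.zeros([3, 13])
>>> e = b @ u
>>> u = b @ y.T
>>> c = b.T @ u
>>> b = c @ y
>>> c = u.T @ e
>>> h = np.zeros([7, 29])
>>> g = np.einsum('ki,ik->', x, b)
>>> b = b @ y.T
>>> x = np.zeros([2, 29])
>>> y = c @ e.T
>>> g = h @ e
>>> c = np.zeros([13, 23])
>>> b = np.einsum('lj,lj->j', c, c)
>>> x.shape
(2, 29)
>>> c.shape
(13, 23)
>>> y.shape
(7, 29)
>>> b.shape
(23,)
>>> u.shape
(29, 7)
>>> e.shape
(29, 13)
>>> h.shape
(7, 29)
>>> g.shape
(7, 13)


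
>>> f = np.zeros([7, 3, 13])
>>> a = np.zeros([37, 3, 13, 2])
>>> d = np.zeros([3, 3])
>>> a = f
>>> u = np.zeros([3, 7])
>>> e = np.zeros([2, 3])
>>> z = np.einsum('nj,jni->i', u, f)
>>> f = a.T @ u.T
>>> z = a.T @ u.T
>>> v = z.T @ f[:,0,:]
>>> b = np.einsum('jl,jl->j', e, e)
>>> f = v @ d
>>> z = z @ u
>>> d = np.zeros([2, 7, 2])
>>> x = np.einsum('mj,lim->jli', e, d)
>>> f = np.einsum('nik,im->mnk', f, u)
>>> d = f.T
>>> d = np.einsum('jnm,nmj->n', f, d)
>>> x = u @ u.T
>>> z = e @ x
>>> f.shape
(7, 3, 3)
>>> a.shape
(7, 3, 13)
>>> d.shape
(3,)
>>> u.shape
(3, 7)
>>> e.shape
(2, 3)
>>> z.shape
(2, 3)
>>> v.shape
(3, 3, 3)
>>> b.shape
(2,)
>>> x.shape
(3, 3)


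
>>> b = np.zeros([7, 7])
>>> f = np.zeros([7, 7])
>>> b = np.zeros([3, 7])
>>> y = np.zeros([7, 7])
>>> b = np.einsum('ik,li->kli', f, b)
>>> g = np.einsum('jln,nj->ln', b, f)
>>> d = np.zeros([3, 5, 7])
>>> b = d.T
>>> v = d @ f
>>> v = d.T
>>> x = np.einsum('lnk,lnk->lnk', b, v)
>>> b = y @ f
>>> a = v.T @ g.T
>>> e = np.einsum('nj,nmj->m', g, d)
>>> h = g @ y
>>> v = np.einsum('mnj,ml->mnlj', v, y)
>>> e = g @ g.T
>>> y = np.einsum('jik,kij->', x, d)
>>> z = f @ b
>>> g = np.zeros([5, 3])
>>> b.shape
(7, 7)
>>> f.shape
(7, 7)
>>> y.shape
()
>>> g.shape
(5, 3)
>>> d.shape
(3, 5, 7)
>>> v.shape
(7, 5, 7, 3)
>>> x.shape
(7, 5, 3)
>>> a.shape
(3, 5, 3)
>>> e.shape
(3, 3)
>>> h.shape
(3, 7)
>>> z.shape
(7, 7)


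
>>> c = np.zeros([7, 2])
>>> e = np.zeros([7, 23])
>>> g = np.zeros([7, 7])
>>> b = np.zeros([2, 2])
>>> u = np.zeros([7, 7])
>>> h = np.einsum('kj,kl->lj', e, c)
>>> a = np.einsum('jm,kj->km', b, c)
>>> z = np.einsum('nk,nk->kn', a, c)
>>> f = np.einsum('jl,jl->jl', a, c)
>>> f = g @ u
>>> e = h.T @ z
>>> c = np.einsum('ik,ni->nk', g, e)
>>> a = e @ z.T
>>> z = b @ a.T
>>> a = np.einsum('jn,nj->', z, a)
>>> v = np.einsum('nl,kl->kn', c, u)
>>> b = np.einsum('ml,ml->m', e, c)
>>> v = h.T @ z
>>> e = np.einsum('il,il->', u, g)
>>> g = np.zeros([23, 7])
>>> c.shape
(23, 7)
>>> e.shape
()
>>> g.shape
(23, 7)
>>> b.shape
(23,)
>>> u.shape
(7, 7)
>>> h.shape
(2, 23)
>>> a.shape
()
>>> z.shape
(2, 23)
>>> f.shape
(7, 7)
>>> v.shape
(23, 23)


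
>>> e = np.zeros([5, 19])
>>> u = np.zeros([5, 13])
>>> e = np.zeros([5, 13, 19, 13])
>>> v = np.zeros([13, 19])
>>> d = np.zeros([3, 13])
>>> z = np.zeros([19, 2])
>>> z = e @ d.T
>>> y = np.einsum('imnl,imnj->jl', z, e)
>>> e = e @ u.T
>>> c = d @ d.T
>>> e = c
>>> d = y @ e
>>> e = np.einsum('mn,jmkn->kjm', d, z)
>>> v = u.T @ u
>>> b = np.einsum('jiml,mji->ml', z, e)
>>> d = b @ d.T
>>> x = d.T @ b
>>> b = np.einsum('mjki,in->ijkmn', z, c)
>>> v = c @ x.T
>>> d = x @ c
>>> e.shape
(19, 5, 13)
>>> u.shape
(5, 13)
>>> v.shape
(3, 13)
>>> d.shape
(13, 3)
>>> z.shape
(5, 13, 19, 3)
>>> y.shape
(13, 3)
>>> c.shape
(3, 3)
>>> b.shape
(3, 13, 19, 5, 3)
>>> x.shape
(13, 3)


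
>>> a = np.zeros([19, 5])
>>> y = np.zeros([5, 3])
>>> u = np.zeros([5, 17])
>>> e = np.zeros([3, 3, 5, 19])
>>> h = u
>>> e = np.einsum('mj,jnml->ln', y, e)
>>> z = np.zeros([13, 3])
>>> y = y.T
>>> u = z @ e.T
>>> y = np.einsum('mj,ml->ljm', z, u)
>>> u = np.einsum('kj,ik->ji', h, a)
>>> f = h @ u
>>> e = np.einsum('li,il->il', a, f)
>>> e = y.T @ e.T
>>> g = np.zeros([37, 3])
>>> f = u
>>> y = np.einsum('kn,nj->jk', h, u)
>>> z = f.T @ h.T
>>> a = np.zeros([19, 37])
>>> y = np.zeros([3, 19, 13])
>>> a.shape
(19, 37)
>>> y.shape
(3, 19, 13)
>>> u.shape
(17, 19)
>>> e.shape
(13, 3, 5)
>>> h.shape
(5, 17)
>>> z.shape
(19, 5)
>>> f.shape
(17, 19)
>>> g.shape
(37, 3)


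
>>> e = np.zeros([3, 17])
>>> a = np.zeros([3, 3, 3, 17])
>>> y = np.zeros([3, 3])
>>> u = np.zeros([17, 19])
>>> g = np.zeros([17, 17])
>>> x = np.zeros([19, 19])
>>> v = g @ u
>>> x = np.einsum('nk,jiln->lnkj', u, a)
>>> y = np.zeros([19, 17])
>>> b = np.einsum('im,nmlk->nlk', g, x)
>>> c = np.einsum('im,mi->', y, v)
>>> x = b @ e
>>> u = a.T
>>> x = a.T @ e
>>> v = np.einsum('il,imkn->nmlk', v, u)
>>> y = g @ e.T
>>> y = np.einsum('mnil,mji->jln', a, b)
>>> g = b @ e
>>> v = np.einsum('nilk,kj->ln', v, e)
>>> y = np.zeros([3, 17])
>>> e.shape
(3, 17)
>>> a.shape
(3, 3, 3, 17)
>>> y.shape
(3, 17)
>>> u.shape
(17, 3, 3, 3)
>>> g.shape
(3, 19, 17)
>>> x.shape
(17, 3, 3, 17)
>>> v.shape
(19, 3)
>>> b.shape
(3, 19, 3)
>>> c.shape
()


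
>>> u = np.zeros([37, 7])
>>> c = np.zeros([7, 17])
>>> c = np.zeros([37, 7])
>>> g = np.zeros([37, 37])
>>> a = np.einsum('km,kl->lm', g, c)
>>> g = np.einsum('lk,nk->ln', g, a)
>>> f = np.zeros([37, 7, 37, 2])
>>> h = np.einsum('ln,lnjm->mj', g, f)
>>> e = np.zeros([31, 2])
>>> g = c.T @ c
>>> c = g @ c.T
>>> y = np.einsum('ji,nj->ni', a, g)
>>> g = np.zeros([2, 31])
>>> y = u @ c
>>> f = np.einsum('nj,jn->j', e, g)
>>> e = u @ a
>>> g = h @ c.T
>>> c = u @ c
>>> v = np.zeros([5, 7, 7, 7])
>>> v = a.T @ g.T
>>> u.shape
(37, 7)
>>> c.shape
(37, 37)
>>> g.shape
(2, 7)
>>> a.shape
(7, 37)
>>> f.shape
(2,)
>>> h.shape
(2, 37)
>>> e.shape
(37, 37)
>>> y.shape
(37, 37)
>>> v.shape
(37, 2)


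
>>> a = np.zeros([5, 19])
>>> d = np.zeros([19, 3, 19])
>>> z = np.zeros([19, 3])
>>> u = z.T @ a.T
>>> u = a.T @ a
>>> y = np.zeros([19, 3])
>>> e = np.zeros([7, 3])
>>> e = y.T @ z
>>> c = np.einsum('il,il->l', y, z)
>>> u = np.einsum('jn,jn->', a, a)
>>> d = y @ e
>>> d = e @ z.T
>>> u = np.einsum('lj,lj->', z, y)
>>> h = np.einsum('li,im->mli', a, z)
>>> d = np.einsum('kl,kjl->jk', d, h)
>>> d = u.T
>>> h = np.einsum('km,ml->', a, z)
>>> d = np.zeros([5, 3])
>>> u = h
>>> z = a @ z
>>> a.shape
(5, 19)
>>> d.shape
(5, 3)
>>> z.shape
(5, 3)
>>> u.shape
()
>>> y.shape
(19, 3)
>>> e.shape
(3, 3)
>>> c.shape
(3,)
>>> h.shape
()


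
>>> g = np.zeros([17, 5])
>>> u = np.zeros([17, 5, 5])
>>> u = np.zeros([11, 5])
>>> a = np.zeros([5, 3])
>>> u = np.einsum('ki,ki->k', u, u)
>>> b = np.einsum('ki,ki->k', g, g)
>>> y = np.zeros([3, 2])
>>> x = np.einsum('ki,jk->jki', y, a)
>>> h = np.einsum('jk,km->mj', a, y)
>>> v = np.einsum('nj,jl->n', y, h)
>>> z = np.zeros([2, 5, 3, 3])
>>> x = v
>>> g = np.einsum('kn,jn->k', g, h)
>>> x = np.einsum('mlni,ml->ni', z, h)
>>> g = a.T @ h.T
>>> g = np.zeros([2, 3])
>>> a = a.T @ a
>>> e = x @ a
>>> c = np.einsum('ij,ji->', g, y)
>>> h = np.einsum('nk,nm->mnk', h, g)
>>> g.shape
(2, 3)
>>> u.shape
(11,)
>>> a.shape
(3, 3)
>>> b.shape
(17,)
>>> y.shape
(3, 2)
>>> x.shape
(3, 3)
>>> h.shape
(3, 2, 5)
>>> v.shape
(3,)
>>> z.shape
(2, 5, 3, 3)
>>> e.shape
(3, 3)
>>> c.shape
()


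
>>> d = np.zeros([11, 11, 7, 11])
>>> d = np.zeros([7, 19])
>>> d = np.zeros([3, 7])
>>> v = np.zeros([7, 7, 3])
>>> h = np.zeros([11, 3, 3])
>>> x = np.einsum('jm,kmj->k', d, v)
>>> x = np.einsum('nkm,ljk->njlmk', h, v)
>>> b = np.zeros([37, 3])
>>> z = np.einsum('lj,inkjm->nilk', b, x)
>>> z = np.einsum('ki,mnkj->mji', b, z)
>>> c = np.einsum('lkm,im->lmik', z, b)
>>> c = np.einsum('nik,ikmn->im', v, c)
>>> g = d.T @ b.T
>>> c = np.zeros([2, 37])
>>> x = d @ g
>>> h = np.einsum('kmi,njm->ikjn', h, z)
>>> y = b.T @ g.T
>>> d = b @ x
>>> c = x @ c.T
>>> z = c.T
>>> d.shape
(37, 37)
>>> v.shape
(7, 7, 3)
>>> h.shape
(3, 11, 7, 7)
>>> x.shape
(3, 37)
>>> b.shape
(37, 3)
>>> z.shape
(2, 3)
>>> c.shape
(3, 2)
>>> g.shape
(7, 37)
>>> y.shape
(3, 7)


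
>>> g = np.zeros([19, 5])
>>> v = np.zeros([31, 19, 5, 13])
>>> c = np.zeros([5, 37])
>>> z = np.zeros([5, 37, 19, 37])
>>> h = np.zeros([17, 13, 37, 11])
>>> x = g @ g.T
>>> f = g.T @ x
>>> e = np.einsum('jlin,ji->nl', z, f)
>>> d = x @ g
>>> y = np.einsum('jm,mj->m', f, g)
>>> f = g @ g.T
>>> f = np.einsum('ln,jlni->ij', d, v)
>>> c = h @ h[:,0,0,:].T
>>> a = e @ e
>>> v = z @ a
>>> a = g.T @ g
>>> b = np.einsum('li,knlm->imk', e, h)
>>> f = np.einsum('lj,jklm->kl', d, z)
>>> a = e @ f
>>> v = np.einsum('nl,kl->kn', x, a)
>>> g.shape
(19, 5)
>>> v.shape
(37, 19)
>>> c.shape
(17, 13, 37, 17)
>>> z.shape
(5, 37, 19, 37)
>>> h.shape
(17, 13, 37, 11)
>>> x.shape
(19, 19)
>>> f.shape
(37, 19)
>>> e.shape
(37, 37)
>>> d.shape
(19, 5)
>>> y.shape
(19,)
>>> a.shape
(37, 19)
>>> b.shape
(37, 11, 17)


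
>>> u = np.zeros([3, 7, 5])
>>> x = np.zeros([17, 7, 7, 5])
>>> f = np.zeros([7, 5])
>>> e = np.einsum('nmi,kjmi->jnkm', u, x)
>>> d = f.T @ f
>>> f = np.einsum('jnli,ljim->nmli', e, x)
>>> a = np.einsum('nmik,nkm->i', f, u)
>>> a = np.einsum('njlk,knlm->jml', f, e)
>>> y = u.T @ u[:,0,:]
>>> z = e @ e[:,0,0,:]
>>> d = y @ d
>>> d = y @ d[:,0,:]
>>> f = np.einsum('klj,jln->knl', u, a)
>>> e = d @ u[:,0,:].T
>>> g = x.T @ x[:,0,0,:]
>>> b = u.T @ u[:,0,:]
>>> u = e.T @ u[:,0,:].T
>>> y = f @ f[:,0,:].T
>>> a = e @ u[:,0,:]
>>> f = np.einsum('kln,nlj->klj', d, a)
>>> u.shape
(3, 7, 3)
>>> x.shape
(17, 7, 7, 5)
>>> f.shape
(5, 7, 3)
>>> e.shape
(5, 7, 3)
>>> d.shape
(5, 7, 5)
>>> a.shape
(5, 7, 3)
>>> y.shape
(3, 17, 3)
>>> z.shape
(7, 3, 17, 7)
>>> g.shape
(5, 7, 7, 5)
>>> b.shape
(5, 7, 5)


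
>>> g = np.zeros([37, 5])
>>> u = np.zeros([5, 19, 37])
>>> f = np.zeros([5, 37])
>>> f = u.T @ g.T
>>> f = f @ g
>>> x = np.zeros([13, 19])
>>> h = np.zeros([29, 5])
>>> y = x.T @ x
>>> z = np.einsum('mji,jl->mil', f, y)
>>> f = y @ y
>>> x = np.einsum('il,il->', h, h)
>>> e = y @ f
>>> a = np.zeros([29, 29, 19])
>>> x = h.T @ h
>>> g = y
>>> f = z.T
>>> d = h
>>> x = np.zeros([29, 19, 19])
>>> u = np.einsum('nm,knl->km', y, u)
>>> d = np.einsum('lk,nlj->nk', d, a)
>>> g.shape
(19, 19)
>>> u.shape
(5, 19)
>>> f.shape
(19, 5, 37)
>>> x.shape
(29, 19, 19)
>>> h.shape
(29, 5)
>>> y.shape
(19, 19)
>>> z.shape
(37, 5, 19)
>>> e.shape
(19, 19)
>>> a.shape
(29, 29, 19)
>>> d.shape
(29, 5)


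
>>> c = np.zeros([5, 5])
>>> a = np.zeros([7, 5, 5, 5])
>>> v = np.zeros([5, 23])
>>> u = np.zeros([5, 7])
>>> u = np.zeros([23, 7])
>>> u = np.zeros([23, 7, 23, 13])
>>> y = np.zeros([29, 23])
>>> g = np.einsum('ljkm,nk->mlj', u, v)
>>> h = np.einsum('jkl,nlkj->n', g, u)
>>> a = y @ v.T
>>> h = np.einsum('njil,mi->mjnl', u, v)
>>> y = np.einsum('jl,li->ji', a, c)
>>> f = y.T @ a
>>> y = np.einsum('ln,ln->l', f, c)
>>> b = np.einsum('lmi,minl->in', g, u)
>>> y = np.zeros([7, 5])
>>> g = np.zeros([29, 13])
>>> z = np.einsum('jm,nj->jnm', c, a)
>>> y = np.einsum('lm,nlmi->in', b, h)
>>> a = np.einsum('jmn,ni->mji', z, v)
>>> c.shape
(5, 5)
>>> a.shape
(29, 5, 23)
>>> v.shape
(5, 23)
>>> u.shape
(23, 7, 23, 13)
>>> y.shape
(13, 5)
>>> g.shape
(29, 13)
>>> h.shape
(5, 7, 23, 13)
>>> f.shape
(5, 5)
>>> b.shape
(7, 23)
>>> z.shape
(5, 29, 5)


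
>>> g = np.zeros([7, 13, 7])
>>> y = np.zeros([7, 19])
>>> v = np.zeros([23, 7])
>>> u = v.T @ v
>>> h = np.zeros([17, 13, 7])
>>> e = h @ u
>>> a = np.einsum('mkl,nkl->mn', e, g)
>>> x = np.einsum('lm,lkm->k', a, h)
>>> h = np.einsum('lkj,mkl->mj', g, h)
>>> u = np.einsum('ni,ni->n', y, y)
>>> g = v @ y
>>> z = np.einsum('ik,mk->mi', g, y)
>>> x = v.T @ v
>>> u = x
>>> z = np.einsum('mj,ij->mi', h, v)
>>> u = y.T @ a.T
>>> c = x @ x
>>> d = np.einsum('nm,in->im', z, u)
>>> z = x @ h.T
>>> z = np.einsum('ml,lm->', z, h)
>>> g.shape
(23, 19)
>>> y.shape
(7, 19)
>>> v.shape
(23, 7)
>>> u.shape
(19, 17)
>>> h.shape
(17, 7)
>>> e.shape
(17, 13, 7)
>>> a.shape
(17, 7)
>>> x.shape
(7, 7)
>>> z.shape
()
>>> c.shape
(7, 7)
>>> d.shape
(19, 23)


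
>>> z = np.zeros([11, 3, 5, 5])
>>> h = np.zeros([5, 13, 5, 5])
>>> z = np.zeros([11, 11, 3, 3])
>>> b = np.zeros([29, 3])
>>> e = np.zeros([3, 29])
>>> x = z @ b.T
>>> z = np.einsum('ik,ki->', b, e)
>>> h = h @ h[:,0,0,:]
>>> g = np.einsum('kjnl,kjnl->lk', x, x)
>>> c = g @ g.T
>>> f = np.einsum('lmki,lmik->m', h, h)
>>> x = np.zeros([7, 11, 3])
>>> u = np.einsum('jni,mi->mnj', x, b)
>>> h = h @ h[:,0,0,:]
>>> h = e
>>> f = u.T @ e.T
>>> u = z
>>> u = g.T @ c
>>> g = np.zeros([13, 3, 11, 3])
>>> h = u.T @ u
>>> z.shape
()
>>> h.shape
(29, 29)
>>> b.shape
(29, 3)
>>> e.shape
(3, 29)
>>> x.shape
(7, 11, 3)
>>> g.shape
(13, 3, 11, 3)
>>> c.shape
(29, 29)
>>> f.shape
(7, 11, 3)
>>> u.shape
(11, 29)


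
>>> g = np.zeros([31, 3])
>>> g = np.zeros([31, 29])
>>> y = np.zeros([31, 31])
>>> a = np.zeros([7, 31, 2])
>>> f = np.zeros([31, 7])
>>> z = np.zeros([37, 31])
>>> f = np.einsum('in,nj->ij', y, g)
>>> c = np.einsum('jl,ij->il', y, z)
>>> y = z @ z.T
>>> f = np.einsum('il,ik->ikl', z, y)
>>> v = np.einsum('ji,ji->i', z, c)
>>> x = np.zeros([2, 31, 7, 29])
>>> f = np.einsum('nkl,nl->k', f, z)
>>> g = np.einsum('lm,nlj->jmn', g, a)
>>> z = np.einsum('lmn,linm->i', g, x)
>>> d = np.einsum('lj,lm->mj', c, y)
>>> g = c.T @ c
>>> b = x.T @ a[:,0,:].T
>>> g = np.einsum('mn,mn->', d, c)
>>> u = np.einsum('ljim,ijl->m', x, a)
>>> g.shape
()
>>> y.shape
(37, 37)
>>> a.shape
(7, 31, 2)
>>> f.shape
(37,)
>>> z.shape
(31,)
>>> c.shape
(37, 31)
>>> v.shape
(31,)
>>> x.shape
(2, 31, 7, 29)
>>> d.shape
(37, 31)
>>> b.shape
(29, 7, 31, 7)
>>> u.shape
(29,)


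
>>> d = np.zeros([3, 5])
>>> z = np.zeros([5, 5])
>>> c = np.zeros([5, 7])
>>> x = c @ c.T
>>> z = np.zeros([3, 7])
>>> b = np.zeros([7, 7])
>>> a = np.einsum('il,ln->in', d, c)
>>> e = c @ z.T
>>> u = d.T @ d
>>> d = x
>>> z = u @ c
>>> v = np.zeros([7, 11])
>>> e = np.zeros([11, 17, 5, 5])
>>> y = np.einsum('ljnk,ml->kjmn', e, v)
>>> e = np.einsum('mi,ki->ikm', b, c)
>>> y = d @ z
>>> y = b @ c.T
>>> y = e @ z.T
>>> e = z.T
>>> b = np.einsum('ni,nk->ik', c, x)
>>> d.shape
(5, 5)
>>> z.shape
(5, 7)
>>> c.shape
(5, 7)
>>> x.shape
(5, 5)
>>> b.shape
(7, 5)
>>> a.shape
(3, 7)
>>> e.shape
(7, 5)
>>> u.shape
(5, 5)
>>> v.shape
(7, 11)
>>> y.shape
(7, 5, 5)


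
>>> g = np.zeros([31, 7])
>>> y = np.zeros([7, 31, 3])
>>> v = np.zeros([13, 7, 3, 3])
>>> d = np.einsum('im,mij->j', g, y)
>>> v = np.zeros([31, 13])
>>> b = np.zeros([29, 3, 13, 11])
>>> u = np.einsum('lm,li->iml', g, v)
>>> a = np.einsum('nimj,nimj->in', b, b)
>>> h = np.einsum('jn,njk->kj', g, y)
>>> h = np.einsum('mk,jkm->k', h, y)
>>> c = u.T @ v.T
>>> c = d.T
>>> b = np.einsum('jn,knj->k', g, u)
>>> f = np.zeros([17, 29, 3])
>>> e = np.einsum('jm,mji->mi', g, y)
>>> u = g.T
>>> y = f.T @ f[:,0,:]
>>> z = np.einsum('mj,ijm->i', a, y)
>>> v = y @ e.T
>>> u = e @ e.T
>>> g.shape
(31, 7)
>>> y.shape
(3, 29, 3)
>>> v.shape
(3, 29, 7)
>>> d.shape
(3,)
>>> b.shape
(13,)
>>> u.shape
(7, 7)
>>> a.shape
(3, 29)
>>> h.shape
(31,)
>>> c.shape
(3,)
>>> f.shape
(17, 29, 3)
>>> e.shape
(7, 3)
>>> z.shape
(3,)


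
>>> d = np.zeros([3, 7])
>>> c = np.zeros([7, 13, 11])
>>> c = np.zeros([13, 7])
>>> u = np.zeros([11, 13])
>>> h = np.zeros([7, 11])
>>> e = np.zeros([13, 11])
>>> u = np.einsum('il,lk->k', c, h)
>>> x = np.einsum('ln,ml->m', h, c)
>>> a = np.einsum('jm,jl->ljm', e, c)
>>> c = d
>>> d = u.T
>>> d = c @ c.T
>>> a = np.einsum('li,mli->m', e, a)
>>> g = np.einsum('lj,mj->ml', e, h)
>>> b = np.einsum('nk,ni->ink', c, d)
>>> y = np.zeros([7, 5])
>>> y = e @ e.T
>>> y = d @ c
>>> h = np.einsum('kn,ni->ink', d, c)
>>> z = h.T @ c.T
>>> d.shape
(3, 3)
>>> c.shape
(3, 7)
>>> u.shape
(11,)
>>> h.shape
(7, 3, 3)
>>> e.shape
(13, 11)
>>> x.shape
(13,)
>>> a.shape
(7,)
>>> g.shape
(7, 13)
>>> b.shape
(3, 3, 7)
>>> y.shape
(3, 7)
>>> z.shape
(3, 3, 3)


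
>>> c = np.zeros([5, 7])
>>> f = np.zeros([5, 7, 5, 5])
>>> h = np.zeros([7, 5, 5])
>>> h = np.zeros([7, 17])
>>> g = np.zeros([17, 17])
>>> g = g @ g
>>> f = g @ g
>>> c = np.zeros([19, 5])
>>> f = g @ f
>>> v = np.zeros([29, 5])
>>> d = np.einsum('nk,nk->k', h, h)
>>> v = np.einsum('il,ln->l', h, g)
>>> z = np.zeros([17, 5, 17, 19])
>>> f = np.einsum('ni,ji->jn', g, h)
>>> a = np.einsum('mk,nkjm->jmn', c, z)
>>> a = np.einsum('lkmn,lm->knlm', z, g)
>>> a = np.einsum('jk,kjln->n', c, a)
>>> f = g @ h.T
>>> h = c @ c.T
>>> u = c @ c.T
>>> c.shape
(19, 5)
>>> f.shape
(17, 7)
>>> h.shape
(19, 19)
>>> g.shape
(17, 17)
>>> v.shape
(17,)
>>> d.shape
(17,)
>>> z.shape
(17, 5, 17, 19)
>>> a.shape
(17,)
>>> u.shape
(19, 19)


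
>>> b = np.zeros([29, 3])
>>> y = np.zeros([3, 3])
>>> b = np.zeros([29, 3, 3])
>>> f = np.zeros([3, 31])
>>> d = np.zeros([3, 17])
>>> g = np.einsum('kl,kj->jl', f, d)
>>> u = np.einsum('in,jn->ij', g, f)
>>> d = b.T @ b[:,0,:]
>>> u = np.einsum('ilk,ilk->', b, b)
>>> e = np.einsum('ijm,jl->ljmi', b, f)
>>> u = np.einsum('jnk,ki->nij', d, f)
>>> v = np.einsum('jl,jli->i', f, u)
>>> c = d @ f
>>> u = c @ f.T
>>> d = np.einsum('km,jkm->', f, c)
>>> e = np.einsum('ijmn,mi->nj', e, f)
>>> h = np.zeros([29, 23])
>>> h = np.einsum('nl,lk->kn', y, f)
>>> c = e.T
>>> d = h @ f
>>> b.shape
(29, 3, 3)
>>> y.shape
(3, 3)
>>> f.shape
(3, 31)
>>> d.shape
(31, 31)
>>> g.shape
(17, 31)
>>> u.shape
(3, 3, 3)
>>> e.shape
(29, 3)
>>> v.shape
(3,)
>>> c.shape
(3, 29)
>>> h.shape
(31, 3)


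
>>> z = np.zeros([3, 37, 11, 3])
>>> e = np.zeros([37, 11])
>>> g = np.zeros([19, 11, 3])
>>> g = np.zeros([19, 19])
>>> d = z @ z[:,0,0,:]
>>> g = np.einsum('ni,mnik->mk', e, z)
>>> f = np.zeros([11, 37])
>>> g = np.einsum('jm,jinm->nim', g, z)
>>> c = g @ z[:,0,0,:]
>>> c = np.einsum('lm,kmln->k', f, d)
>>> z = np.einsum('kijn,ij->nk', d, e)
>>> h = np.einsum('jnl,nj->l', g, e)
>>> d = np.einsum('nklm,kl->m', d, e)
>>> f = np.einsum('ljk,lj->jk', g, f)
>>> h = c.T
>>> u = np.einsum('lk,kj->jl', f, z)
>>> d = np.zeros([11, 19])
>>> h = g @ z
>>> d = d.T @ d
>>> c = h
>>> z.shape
(3, 3)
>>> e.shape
(37, 11)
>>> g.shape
(11, 37, 3)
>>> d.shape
(19, 19)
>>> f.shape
(37, 3)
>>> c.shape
(11, 37, 3)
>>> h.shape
(11, 37, 3)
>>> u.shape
(3, 37)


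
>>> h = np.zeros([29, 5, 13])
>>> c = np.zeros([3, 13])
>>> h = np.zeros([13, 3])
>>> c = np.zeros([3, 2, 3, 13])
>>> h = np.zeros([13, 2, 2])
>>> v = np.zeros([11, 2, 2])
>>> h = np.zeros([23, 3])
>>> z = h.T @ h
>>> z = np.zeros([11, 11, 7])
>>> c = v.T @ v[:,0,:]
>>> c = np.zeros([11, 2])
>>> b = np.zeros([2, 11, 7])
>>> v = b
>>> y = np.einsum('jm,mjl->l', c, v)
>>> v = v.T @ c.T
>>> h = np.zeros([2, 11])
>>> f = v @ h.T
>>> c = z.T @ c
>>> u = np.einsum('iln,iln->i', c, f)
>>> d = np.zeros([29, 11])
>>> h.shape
(2, 11)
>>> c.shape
(7, 11, 2)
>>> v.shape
(7, 11, 11)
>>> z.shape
(11, 11, 7)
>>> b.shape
(2, 11, 7)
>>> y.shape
(7,)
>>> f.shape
(7, 11, 2)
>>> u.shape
(7,)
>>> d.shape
(29, 11)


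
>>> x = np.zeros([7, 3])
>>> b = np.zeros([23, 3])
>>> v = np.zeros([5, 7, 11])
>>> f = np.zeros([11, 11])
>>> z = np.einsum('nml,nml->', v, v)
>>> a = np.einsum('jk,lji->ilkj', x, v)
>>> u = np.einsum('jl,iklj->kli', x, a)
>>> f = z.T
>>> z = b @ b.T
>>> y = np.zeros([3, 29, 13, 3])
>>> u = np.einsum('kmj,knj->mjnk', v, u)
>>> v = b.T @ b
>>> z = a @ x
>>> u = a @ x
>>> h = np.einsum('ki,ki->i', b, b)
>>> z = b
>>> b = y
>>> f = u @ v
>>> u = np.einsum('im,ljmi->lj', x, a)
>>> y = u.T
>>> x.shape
(7, 3)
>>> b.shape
(3, 29, 13, 3)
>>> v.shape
(3, 3)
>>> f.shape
(11, 5, 3, 3)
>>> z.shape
(23, 3)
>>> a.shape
(11, 5, 3, 7)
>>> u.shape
(11, 5)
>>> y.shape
(5, 11)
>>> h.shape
(3,)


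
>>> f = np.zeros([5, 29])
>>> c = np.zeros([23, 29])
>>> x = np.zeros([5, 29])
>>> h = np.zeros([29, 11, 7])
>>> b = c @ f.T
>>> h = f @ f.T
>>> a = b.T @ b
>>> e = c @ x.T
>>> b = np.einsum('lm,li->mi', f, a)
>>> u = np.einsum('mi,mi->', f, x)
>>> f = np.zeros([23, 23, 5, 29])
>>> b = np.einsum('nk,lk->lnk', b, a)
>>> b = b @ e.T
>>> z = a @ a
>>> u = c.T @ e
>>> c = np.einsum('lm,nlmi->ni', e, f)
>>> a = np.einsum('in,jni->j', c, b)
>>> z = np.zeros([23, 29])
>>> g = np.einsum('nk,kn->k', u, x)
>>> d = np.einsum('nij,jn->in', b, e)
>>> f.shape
(23, 23, 5, 29)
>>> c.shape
(23, 29)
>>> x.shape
(5, 29)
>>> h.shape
(5, 5)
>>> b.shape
(5, 29, 23)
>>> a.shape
(5,)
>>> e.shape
(23, 5)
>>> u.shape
(29, 5)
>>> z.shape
(23, 29)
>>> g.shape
(5,)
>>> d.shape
(29, 5)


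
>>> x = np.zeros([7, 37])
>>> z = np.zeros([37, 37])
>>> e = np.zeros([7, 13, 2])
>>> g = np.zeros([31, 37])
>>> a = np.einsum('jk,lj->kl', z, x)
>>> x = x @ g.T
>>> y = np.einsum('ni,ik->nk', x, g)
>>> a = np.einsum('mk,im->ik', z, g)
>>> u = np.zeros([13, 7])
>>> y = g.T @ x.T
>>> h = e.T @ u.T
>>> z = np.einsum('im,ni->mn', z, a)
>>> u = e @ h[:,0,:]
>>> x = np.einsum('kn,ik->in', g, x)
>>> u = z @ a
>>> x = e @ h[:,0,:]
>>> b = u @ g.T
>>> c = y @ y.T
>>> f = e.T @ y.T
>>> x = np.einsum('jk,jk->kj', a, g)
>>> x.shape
(37, 31)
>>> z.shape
(37, 31)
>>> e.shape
(7, 13, 2)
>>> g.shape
(31, 37)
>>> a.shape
(31, 37)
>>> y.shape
(37, 7)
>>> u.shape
(37, 37)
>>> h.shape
(2, 13, 13)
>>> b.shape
(37, 31)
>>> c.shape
(37, 37)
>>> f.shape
(2, 13, 37)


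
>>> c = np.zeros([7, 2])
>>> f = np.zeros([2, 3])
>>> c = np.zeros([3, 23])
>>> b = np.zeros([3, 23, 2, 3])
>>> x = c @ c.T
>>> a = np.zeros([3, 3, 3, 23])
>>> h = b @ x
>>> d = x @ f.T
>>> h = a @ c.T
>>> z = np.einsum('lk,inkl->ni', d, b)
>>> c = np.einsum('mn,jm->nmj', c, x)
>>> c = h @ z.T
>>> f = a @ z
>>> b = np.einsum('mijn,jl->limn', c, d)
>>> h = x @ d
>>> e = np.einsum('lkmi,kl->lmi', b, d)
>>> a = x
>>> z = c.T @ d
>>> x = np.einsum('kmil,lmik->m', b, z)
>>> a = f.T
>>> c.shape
(3, 3, 3, 23)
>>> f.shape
(3, 3, 3, 3)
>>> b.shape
(2, 3, 3, 23)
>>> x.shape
(3,)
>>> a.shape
(3, 3, 3, 3)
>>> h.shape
(3, 2)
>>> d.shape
(3, 2)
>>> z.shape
(23, 3, 3, 2)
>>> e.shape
(2, 3, 23)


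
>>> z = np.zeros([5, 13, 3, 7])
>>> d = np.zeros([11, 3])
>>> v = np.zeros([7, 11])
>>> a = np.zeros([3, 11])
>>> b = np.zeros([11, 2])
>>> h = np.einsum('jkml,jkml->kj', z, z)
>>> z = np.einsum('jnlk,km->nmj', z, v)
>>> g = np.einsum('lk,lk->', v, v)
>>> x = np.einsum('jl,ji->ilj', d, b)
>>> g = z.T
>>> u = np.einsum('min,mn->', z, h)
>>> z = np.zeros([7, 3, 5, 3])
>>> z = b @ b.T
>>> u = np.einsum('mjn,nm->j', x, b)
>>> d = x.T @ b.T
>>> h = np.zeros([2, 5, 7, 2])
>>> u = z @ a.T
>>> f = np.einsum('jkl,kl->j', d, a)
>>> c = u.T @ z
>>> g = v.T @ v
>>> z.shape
(11, 11)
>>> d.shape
(11, 3, 11)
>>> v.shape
(7, 11)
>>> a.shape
(3, 11)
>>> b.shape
(11, 2)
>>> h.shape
(2, 5, 7, 2)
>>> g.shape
(11, 11)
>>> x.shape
(2, 3, 11)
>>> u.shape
(11, 3)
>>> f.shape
(11,)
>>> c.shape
(3, 11)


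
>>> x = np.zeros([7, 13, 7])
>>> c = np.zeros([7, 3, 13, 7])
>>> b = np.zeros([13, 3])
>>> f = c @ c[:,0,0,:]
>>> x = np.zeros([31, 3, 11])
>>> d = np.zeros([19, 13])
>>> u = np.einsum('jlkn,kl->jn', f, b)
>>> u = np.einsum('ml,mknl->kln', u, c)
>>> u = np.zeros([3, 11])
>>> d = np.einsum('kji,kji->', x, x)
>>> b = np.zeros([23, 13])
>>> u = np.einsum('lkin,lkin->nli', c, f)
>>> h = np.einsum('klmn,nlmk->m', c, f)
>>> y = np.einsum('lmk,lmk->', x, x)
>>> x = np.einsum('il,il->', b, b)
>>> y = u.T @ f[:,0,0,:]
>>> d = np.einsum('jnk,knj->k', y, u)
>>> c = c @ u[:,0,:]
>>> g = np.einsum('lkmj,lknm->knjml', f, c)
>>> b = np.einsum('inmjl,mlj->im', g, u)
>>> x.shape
()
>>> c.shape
(7, 3, 13, 13)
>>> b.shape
(3, 7)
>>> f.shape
(7, 3, 13, 7)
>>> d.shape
(7,)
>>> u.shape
(7, 7, 13)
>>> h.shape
(13,)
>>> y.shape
(13, 7, 7)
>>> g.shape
(3, 13, 7, 13, 7)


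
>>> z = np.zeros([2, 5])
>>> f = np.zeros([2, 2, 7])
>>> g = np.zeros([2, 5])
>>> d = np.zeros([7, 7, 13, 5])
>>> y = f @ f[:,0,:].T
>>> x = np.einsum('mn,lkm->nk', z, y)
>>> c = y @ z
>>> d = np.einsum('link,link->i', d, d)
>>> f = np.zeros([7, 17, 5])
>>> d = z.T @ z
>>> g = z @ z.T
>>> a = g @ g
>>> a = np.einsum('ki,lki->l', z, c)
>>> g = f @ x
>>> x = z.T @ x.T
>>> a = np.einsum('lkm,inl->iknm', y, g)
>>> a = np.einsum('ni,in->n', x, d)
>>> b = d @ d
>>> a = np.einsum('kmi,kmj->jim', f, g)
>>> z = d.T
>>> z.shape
(5, 5)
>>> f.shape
(7, 17, 5)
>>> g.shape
(7, 17, 2)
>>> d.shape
(5, 5)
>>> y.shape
(2, 2, 2)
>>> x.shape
(5, 5)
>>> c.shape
(2, 2, 5)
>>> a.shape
(2, 5, 17)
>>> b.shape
(5, 5)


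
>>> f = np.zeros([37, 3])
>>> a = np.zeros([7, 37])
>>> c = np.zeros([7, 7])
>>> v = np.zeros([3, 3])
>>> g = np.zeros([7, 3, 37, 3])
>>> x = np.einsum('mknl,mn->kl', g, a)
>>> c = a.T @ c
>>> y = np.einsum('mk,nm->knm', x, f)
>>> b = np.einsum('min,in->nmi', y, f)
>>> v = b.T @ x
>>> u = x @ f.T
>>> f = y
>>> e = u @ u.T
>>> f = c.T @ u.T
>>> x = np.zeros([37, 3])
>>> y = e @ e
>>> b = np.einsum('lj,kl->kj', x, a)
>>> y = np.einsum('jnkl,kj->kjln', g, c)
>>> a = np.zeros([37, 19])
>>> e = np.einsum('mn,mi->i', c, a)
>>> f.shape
(7, 3)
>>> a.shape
(37, 19)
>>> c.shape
(37, 7)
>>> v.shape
(37, 3, 3)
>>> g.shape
(7, 3, 37, 3)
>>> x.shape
(37, 3)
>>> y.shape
(37, 7, 3, 3)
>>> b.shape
(7, 3)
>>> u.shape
(3, 37)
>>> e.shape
(19,)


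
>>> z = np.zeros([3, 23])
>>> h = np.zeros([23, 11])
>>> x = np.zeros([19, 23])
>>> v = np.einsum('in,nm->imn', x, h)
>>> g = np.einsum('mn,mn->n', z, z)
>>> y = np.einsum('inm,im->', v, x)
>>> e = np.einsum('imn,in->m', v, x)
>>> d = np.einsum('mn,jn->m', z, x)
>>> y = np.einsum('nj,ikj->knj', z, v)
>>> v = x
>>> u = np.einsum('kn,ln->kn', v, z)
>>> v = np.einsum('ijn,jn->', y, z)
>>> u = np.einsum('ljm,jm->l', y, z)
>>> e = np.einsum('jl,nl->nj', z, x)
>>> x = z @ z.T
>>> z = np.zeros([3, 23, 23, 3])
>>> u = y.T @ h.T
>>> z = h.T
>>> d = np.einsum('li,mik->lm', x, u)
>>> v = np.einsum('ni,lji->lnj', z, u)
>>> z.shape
(11, 23)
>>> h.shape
(23, 11)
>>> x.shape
(3, 3)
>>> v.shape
(23, 11, 3)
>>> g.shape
(23,)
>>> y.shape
(11, 3, 23)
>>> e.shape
(19, 3)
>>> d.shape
(3, 23)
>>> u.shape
(23, 3, 23)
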